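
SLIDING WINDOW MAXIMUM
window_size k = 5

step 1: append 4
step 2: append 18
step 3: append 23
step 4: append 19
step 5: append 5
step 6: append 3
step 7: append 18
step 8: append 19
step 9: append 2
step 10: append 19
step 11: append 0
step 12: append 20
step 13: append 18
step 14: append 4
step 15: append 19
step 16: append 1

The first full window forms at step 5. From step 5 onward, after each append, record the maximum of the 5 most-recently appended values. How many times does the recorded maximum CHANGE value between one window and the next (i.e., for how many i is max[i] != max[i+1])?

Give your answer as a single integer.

Answer: 2

Derivation:
step 1: append 4 -> window=[4] (not full yet)
step 2: append 18 -> window=[4, 18] (not full yet)
step 3: append 23 -> window=[4, 18, 23] (not full yet)
step 4: append 19 -> window=[4, 18, 23, 19] (not full yet)
step 5: append 5 -> window=[4, 18, 23, 19, 5] -> max=23
step 6: append 3 -> window=[18, 23, 19, 5, 3] -> max=23
step 7: append 18 -> window=[23, 19, 5, 3, 18] -> max=23
step 8: append 19 -> window=[19, 5, 3, 18, 19] -> max=19
step 9: append 2 -> window=[5, 3, 18, 19, 2] -> max=19
step 10: append 19 -> window=[3, 18, 19, 2, 19] -> max=19
step 11: append 0 -> window=[18, 19, 2, 19, 0] -> max=19
step 12: append 20 -> window=[19, 2, 19, 0, 20] -> max=20
step 13: append 18 -> window=[2, 19, 0, 20, 18] -> max=20
step 14: append 4 -> window=[19, 0, 20, 18, 4] -> max=20
step 15: append 19 -> window=[0, 20, 18, 4, 19] -> max=20
step 16: append 1 -> window=[20, 18, 4, 19, 1] -> max=20
Recorded maximums: 23 23 23 19 19 19 19 20 20 20 20 20
Changes between consecutive maximums: 2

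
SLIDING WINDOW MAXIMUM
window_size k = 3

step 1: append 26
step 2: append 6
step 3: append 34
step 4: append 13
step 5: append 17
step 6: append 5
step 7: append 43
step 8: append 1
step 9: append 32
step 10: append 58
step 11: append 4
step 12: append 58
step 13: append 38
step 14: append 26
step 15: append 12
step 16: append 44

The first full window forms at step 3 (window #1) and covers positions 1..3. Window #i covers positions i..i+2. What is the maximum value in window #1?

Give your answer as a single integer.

step 1: append 26 -> window=[26] (not full yet)
step 2: append 6 -> window=[26, 6] (not full yet)
step 3: append 34 -> window=[26, 6, 34] -> max=34
Window #1 max = 34

Answer: 34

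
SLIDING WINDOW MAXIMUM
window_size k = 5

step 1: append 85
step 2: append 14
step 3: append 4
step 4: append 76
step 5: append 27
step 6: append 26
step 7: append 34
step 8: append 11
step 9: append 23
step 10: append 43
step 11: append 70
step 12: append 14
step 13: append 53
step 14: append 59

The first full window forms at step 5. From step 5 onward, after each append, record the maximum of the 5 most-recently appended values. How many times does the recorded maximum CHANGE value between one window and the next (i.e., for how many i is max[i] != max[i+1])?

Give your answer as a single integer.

Answer: 4

Derivation:
step 1: append 85 -> window=[85] (not full yet)
step 2: append 14 -> window=[85, 14] (not full yet)
step 3: append 4 -> window=[85, 14, 4] (not full yet)
step 4: append 76 -> window=[85, 14, 4, 76] (not full yet)
step 5: append 27 -> window=[85, 14, 4, 76, 27] -> max=85
step 6: append 26 -> window=[14, 4, 76, 27, 26] -> max=76
step 7: append 34 -> window=[4, 76, 27, 26, 34] -> max=76
step 8: append 11 -> window=[76, 27, 26, 34, 11] -> max=76
step 9: append 23 -> window=[27, 26, 34, 11, 23] -> max=34
step 10: append 43 -> window=[26, 34, 11, 23, 43] -> max=43
step 11: append 70 -> window=[34, 11, 23, 43, 70] -> max=70
step 12: append 14 -> window=[11, 23, 43, 70, 14] -> max=70
step 13: append 53 -> window=[23, 43, 70, 14, 53] -> max=70
step 14: append 59 -> window=[43, 70, 14, 53, 59] -> max=70
Recorded maximums: 85 76 76 76 34 43 70 70 70 70
Changes between consecutive maximums: 4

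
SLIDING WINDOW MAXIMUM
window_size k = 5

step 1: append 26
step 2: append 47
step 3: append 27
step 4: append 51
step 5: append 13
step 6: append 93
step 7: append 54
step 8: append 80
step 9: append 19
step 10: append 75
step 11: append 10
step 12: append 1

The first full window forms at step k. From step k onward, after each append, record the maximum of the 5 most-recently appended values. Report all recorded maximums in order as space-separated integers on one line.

step 1: append 26 -> window=[26] (not full yet)
step 2: append 47 -> window=[26, 47] (not full yet)
step 3: append 27 -> window=[26, 47, 27] (not full yet)
step 4: append 51 -> window=[26, 47, 27, 51] (not full yet)
step 5: append 13 -> window=[26, 47, 27, 51, 13] -> max=51
step 6: append 93 -> window=[47, 27, 51, 13, 93] -> max=93
step 7: append 54 -> window=[27, 51, 13, 93, 54] -> max=93
step 8: append 80 -> window=[51, 13, 93, 54, 80] -> max=93
step 9: append 19 -> window=[13, 93, 54, 80, 19] -> max=93
step 10: append 75 -> window=[93, 54, 80, 19, 75] -> max=93
step 11: append 10 -> window=[54, 80, 19, 75, 10] -> max=80
step 12: append 1 -> window=[80, 19, 75, 10, 1] -> max=80

Answer: 51 93 93 93 93 93 80 80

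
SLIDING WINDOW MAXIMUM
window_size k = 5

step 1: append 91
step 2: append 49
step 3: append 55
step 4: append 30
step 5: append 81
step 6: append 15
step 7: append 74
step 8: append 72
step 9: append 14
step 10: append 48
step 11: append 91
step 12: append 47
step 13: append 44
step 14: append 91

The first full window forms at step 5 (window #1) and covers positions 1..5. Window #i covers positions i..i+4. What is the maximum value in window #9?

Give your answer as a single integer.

step 1: append 91 -> window=[91] (not full yet)
step 2: append 49 -> window=[91, 49] (not full yet)
step 3: append 55 -> window=[91, 49, 55] (not full yet)
step 4: append 30 -> window=[91, 49, 55, 30] (not full yet)
step 5: append 81 -> window=[91, 49, 55, 30, 81] -> max=91
step 6: append 15 -> window=[49, 55, 30, 81, 15] -> max=81
step 7: append 74 -> window=[55, 30, 81, 15, 74] -> max=81
step 8: append 72 -> window=[30, 81, 15, 74, 72] -> max=81
step 9: append 14 -> window=[81, 15, 74, 72, 14] -> max=81
step 10: append 48 -> window=[15, 74, 72, 14, 48] -> max=74
step 11: append 91 -> window=[74, 72, 14, 48, 91] -> max=91
step 12: append 47 -> window=[72, 14, 48, 91, 47] -> max=91
step 13: append 44 -> window=[14, 48, 91, 47, 44] -> max=91
Window #9 max = 91

Answer: 91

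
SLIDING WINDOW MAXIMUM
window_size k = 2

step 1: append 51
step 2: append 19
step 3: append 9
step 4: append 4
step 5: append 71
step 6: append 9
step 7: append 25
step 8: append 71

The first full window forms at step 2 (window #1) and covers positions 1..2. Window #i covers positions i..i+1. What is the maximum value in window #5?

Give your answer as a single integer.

step 1: append 51 -> window=[51] (not full yet)
step 2: append 19 -> window=[51, 19] -> max=51
step 3: append 9 -> window=[19, 9] -> max=19
step 4: append 4 -> window=[9, 4] -> max=9
step 5: append 71 -> window=[4, 71] -> max=71
step 6: append 9 -> window=[71, 9] -> max=71
Window #5 max = 71

Answer: 71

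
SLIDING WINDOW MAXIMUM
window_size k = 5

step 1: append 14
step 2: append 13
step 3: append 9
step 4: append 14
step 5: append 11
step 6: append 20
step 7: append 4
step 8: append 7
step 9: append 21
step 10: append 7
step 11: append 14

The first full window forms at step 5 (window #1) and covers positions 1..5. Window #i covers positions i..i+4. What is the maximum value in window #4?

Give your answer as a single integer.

step 1: append 14 -> window=[14] (not full yet)
step 2: append 13 -> window=[14, 13] (not full yet)
step 3: append 9 -> window=[14, 13, 9] (not full yet)
step 4: append 14 -> window=[14, 13, 9, 14] (not full yet)
step 5: append 11 -> window=[14, 13, 9, 14, 11] -> max=14
step 6: append 20 -> window=[13, 9, 14, 11, 20] -> max=20
step 7: append 4 -> window=[9, 14, 11, 20, 4] -> max=20
step 8: append 7 -> window=[14, 11, 20, 4, 7] -> max=20
Window #4 max = 20

Answer: 20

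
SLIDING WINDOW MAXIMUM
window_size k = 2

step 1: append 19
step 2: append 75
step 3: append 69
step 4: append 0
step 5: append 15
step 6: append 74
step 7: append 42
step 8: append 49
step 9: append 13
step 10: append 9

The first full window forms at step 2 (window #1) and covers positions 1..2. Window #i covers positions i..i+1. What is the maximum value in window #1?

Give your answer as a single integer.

step 1: append 19 -> window=[19] (not full yet)
step 2: append 75 -> window=[19, 75] -> max=75
Window #1 max = 75

Answer: 75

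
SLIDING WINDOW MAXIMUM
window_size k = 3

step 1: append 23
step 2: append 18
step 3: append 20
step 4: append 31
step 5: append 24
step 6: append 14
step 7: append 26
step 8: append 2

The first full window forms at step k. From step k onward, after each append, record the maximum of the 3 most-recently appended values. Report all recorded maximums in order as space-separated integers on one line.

Answer: 23 31 31 31 26 26

Derivation:
step 1: append 23 -> window=[23] (not full yet)
step 2: append 18 -> window=[23, 18] (not full yet)
step 3: append 20 -> window=[23, 18, 20] -> max=23
step 4: append 31 -> window=[18, 20, 31] -> max=31
step 5: append 24 -> window=[20, 31, 24] -> max=31
step 6: append 14 -> window=[31, 24, 14] -> max=31
step 7: append 26 -> window=[24, 14, 26] -> max=26
step 8: append 2 -> window=[14, 26, 2] -> max=26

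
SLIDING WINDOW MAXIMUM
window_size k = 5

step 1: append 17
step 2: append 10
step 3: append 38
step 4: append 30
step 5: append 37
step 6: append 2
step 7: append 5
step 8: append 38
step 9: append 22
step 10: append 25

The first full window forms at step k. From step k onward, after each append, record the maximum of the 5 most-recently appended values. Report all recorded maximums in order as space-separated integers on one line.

step 1: append 17 -> window=[17] (not full yet)
step 2: append 10 -> window=[17, 10] (not full yet)
step 3: append 38 -> window=[17, 10, 38] (not full yet)
step 4: append 30 -> window=[17, 10, 38, 30] (not full yet)
step 5: append 37 -> window=[17, 10, 38, 30, 37] -> max=38
step 6: append 2 -> window=[10, 38, 30, 37, 2] -> max=38
step 7: append 5 -> window=[38, 30, 37, 2, 5] -> max=38
step 8: append 38 -> window=[30, 37, 2, 5, 38] -> max=38
step 9: append 22 -> window=[37, 2, 5, 38, 22] -> max=38
step 10: append 25 -> window=[2, 5, 38, 22, 25] -> max=38

Answer: 38 38 38 38 38 38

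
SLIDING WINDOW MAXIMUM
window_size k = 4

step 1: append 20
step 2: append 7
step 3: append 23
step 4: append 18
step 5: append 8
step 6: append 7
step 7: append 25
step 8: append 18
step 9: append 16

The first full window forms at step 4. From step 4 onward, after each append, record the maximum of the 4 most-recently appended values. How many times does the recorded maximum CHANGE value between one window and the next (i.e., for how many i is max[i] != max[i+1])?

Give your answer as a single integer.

Answer: 1

Derivation:
step 1: append 20 -> window=[20] (not full yet)
step 2: append 7 -> window=[20, 7] (not full yet)
step 3: append 23 -> window=[20, 7, 23] (not full yet)
step 4: append 18 -> window=[20, 7, 23, 18] -> max=23
step 5: append 8 -> window=[7, 23, 18, 8] -> max=23
step 6: append 7 -> window=[23, 18, 8, 7] -> max=23
step 7: append 25 -> window=[18, 8, 7, 25] -> max=25
step 8: append 18 -> window=[8, 7, 25, 18] -> max=25
step 9: append 16 -> window=[7, 25, 18, 16] -> max=25
Recorded maximums: 23 23 23 25 25 25
Changes between consecutive maximums: 1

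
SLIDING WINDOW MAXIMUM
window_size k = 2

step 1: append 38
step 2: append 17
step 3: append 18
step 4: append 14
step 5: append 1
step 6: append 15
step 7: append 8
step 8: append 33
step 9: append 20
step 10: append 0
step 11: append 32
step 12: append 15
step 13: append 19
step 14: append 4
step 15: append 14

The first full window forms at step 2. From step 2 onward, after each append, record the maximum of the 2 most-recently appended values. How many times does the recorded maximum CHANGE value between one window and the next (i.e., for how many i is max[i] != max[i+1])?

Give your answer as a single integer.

step 1: append 38 -> window=[38] (not full yet)
step 2: append 17 -> window=[38, 17] -> max=38
step 3: append 18 -> window=[17, 18] -> max=18
step 4: append 14 -> window=[18, 14] -> max=18
step 5: append 1 -> window=[14, 1] -> max=14
step 6: append 15 -> window=[1, 15] -> max=15
step 7: append 8 -> window=[15, 8] -> max=15
step 8: append 33 -> window=[8, 33] -> max=33
step 9: append 20 -> window=[33, 20] -> max=33
step 10: append 0 -> window=[20, 0] -> max=20
step 11: append 32 -> window=[0, 32] -> max=32
step 12: append 15 -> window=[32, 15] -> max=32
step 13: append 19 -> window=[15, 19] -> max=19
step 14: append 4 -> window=[19, 4] -> max=19
step 15: append 14 -> window=[4, 14] -> max=14
Recorded maximums: 38 18 18 14 15 15 33 33 20 32 32 19 19 14
Changes between consecutive maximums: 8

Answer: 8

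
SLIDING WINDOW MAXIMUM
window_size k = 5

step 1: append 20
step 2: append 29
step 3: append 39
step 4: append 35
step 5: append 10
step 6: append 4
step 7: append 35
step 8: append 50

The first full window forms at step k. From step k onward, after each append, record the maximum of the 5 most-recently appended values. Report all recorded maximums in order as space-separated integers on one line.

step 1: append 20 -> window=[20] (not full yet)
step 2: append 29 -> window=[20, 29] (not full yet)
step 3: append 39 -> window=[20, 29, 39] (not full yet)
step 4: append 35 -> window=[20, 29, 39, 35] (not full yet)
step 5: append 10 -> window=[20, 29, 39, 35, 10] -> max=39
step 6: append 4 -> window=[29, 39, 35, 10, 4] -> max=39
step 7: append 35 -> window=[39, 35, 10, 4, 35] -> max=39
step 8: append 50 -> window=[35, 10, 4, 35, 50] -> max=50

Answer: 39 39 39 50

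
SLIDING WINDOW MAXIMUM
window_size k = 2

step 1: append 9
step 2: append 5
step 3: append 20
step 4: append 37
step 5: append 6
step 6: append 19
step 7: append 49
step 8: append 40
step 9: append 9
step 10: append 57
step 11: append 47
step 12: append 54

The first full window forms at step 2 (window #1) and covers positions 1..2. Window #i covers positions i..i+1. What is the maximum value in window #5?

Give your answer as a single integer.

Answer: 19

Derivation:
step 1: append 9 -> window=[9] (not full yet)
step 2: append 5 -> window=[9, 5] -> max=9
step 3: append 20 -> window=[5, 20] -> max=20
step 4: append 37 -> window=[20, 37] -> max=37
step 5: append 6 -> window=[37, 6] -> max=37
step 6: append 19 -> window=[6, 19] -> max=19
Window #5 max = 19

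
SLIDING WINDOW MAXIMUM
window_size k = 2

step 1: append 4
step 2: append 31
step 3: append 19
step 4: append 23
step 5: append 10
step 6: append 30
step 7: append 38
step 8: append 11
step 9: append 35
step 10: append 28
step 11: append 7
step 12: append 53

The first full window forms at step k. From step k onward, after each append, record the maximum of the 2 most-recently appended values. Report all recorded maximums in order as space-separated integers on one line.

step 1: append 4 -> window=[4] (not full yet)
step 2: append 31 -> window=[4, 31] -> max=31
step 3: append 19 -> window=[31, 19] -> max=31
step 4: append 23 -> window=[19, 23] -> max=23
step 5: append 10 -> window=[23, 10] -> max=23
step 6: append 30 -> window=[10, 30] -> max=30
step 7: append 38 -> window=[30, 38] -> max=38
step 8: append 11 -> window=[38, 11] -> max=38
step 9: append 35 -> window=[11, 35] -> max=35
step 10: append 28 -> window=[35, 28] -> max=35
step 11: append 7 -> window=[28, 7] -> max=28
step 12: append 53 -> window=[7, 53] -> max=53

Answer: 31 31 23 23 30 38 38 35 35 28 53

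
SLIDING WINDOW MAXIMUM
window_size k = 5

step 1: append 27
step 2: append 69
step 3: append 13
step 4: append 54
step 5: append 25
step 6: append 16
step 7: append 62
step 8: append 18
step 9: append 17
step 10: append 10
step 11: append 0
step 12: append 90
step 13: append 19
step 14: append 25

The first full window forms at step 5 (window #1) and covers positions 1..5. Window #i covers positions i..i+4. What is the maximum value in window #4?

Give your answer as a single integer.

Answer: 62

Derivation:
step 1: append 27 -> window=[27] (not full yet)
step 2: append 69 -> window=[27, 69] (not full yet)
step 3: append 13 -> window=[27, 69, 13] (not full yet)
step 4: append 54 -> window=[27, 69, 13, 54] (not full yet)
step 5: append 25 -> window=[27, 69, 13, 54, 25] -> max=69
step 6: append 16 -> window=[69, 13, 54, 25, 16] -> max=69
step 7: append 62 -> window=[13, 54, 25, 16, 62] -> max=62
step 8: append 18 -> window=[54, 25, 16, 62, 18] -> max=62
Window #4 max = 62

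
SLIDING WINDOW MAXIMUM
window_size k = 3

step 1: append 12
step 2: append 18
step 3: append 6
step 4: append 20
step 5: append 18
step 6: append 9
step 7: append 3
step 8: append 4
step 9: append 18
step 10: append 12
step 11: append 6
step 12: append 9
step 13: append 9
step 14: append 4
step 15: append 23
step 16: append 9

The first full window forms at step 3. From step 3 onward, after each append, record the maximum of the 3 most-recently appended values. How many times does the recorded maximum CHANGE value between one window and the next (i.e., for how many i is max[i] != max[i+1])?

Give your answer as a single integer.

Answer: 7

Derivation:
step 1: append 12 -> window=[12] (not full yet)
step 2: append 18 -> window=[12, 18] (not full yet)
step 3: append 6 -> window=[12, 18, 6] -> max=18
step 4: append 20 -> window=[18, 6, 20] -> max=20
step 5: append 18 -> window=[6, 20, 18] -> max=20
step 6: append 9 -> window=[20, 18, 9] -> max=20
step 7: append 3 -> window=[18, 9, 3] -> max=18
step 8: append 4 -> window=[9, 3, 4] -> max=9
step 9: append 18 -> window=[3, 4, 18] -> max=18
step 10: append 12 -> window=[4, 18, 12] -> max=18
step 11: append 6 -> window=[18, 12, 6] -> max=18
step 12: append 9 -> window=[12, 6, 9] -> max=12
step 13: append 9 -> window=[6, 9, 9] -> max=9
step 14: append 4 -> window=[9, 9, 4] -> max=9
step 15: append 23 -> window=[9, 4, 23] -> max=23
step 16: append 9 -> window=[4, 23, 9] -> max=23
Recorded maximums: 18 20 20 20 18 9 18 18 18 12 9 9 23 23
Changes between consecutive maximums: 7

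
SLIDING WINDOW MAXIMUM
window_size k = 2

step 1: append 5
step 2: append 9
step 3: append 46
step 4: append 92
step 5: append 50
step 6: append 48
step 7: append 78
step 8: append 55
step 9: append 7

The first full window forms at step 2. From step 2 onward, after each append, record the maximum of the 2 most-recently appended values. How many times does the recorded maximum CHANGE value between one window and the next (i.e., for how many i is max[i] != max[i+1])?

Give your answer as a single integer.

step 1: append 5 -> window=[5] (not full yet)
step 2: append 9 -> window=[5, 9] -> max=9
step 3: append 46 -> window=[9, 46] -> max=46
step 4: append 92 -> window=[46, 92] -> max=92
step 5: append 50 -> window=[92, 50] -> max=92
step 6: append 48 -> window=[50, 48] -> max=50
step 7: append 78 -> window=[48, 78] -> max=78
step 8: append 55 -> window=[78, 55] -> max=78
step 9: append 7 -> window=[55, 7] -> max=55
Recorded maximums: 9 46 92 92 50 78 78 55
Changes between consecutive maximums: 5

Answer: 5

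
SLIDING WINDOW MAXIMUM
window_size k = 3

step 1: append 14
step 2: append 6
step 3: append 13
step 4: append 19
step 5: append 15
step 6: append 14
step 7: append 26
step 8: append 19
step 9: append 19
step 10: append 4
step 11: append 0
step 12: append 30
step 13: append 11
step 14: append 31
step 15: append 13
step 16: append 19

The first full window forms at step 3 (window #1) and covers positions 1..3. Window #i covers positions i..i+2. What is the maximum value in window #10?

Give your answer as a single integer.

step 1: append 14 -> window=[14] (not full yet)
step 2: append 6 -> window=[14, 6] (not full yet)
step 3: append 13 -> window=[14, 6, 13] -> max=14
step 4: append 19 -> window=[6, 13, 19] -> max=19
step 5: append 15 -> window=[13, 19, 15] -> max=19
step 6: append 14 -> window=[19, 15, 14] -> max=19
step 7: append 26 -> window=[15, 14, 26] -> max=26
step 8: append 19 -> window=[14, 26, 19] -> max=26
step 9: append 19 -> window=[26, 19, 19] -> max=26
step 10: append 4 -> window=[19, 19, 4] -> max=19
step 11: append 0 -> window=[19, 4, 0] -> max=19
step 12: append 30 -> window=[4, 0, 30] -> max=30
Window #10 max = 30

Answer: 30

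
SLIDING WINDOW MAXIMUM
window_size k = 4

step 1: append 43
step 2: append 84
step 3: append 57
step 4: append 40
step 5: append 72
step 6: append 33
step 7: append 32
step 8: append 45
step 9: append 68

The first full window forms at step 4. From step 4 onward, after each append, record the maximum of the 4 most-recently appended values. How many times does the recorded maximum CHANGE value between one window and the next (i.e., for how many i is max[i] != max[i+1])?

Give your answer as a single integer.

step 1: append 43 -> window=[43] (not full yet)
step 2: append 84 -> window=[43, 84] (not full yet)
step 3: append 57 -> window=[43, 84, 57] (not full yet)
step 4: append 40 -> window=[43, 84, 57, 40] -> max=84
step 5: append 72 -> window=[84, 57, 40, 72] -> max=84
step 6: append 33 -> window=[57, 40, 72, 33] -> max=72
step 7: append 32 -> window=[40, 72, 33, 32] -> max=72
step 8: append 45 -> window=[72, 33, 32, 45] -> max=72
step 9: append 68 -> window=[33, 32, 45, 68] -> max=68
Recorded maximums: 84 84 72 72 72 68
Changes between consecutive maximums: 2

Answer: 2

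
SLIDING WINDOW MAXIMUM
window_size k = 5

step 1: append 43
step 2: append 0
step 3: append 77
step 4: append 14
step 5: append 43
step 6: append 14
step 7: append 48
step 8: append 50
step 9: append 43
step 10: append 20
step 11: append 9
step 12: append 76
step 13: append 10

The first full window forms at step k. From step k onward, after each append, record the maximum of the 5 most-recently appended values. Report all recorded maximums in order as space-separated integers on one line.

step 1: append 43 -> window=[43] (not full yet)
step 2: append 0 -> window=[43, 0] (not full yet)
step 3: append 77 -> window=[43, 0, 77] (not full yet)
step 4: append 14 -> window=[43, 0, 77, 14] (not full yet)
step 5: append 43 -> window=[43, 0, 77, 14, 43] -> max=77
step 6: append 14 -> window=[0, 77, 14, 43, 14] -> max=77
step 7: append 48 -> window=[77, 14, 43, 14, 48] -> max=77
step 8: append 50 -> window=[14, 43, 14, 48, 50] -> max=50
step 9: append 43 -> window=[43, 14, 48, 50, 43] -> max=50
step 10: append 20 -> window=[14, 48, 50, 43, 20] -> max=50
step 11: append 9 -> window=[48, 50, 43, 20, 9] -> max=50
step 12: append 76 -> window=[50, 43, 20, 9, 76] -> max=76
step 13: append 10 -> window=[43, 20, 9, 76, 10] -> max=76

Answer: 77 77 77 50 50 50 50 76 76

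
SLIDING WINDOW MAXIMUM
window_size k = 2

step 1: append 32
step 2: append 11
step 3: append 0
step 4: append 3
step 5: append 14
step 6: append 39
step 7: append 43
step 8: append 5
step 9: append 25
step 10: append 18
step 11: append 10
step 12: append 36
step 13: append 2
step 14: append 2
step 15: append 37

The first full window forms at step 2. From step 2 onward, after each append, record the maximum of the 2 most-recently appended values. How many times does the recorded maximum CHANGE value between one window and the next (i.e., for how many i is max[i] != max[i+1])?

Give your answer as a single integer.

Answer: 10

Derivation:
step 1: append 32 -> window=[32] (not full yet)
step 2: append 11 -> window=[32, 11] -> max=32
step 3: append 0 -> window=[11, 0] -> max=11
step 4: append 3 -> window=[0, 3] -> max=3
step 5: append 14 -> window=[3, 14] -> max=14
step 6: append 39 -> window=[14, 39] -> max=39
step 7: append 43 -> window=[39, 43] -> max=43
step 8: append 5 -> window=[43, 5] -> max=43
step 9: append 25 -> window=[5, 25] -> max=25
step 10: append 18 -> window=[25, 18] -> max=25
step 11: append 10 -> window=[18, 10] -> max=18
step 12: append 36 -> window=[10, 36] -> max=36
step 13: append 2 -> window=[36, 2] -> max=36
step 14: append 2 -> window=[2, 2] -> max=2
step 15: append 37 -> window=[2, 37] -> max=37
Recorded maximums: 32 11 3 14 39 43 43 25 25 18 36 36 2 37
Changes between consecutive maximums: 10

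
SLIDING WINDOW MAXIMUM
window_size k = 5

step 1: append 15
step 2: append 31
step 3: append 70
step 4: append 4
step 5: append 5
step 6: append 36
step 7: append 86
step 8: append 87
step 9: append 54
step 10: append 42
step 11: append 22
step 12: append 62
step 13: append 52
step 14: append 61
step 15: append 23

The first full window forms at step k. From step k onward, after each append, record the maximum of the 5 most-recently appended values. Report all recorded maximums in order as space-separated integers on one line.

step 1: append 15 -> window=[15] (not full yet)
step 2: append 31 -> window=[15, 31] (not full yet)
step 3: append 70 -> window=[15, 31, 70] (not full yet)
step 4: append 4 -> window=[15, 31, 70, 4] (not full yet)
step 5: append 5 -> window=[15, 31, 70, 4, 5] -> max=70
step 6: append 36 -> window=[31, 70, 4, 5, 36] -> max=70
step 7: append 86 -> window=[70, 4, 5, 36, 86] -> max=86
step 8: append 87 -> window=[4, 5, 36, 86, 87] -> max=87
step 9: append 54 -> window=[5, 36, 86, 87, 54] -> max=87
step 10: append 42 -> window=[36, 86, 87, 54, 42] -> max=87
step 11: append 22 -> window=[86, 87, 54, 42, 22] -> max=87
step 12: append 62 -> window=[87, 54, 42, 22, 62] -> max=87
step 13: append 52 -> window=[54, 42, 22, 62, 52] -> max=62
step 14: append 61 -> window=[42, 22, 62, 52, 61] -> max=62
step 15: append 23 -> window=[22, 62, 52, 61, 23] -> max=62

Answer: 70 70 86 87 87 87 87 87 62 62 62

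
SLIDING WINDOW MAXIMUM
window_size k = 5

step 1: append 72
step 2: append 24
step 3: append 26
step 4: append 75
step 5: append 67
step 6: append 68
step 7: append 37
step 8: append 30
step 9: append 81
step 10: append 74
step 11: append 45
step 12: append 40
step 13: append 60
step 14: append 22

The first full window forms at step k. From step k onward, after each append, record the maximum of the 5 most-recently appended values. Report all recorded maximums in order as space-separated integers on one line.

step 1: append 72 -> window=[72] (not full yet)
step 2: append 24 -> window=[72, 24] (not full yet)
step 3: append 26 -> window=[72, 24, 26] (not full yet)
step 4: append 75 -> window=[72, 24, 26, 75] (not full yet)
step 5: append 67 -> window=[72, 24, 26, 75, 67] -> max=75
step 6: append 68 -> window=[24, 26, 75, 67, 68] -> max=75
step 7: append 37 -> window=[26, 75, 67, 68, 37] -> max=75
step 8: append 30 -> window=[75, 67, 68, 37, 30] -> max=75
step 9: append 81 -> window=[67, 68, 37, 30, 81] -> max=81
step 10: append 74 -> window=[68, 37, 30, 81, 74] -> max=81
step 11: append 45 -> window=[37, 30, 81, 74, 45] -> max=81
step 12: append 40 -> window=[30, 81, 74, 45, 40] -> max=81
step 13: append 60 -> window=[81, 74, 45, 40, 60] -> max=81
step 14: append 22 -> window=[74, 45, 40, 60, 22] -> max=74

Answer: 75 75 75 75 81 81 81 81 81 74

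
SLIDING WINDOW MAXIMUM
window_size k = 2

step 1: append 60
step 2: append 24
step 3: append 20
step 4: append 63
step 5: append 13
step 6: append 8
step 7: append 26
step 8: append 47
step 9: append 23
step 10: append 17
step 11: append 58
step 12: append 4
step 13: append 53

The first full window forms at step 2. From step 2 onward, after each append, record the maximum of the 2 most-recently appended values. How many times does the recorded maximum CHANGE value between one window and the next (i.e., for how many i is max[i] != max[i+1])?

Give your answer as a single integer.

step 1: append 60 -> window=[60] (not full yet)
step 2: append 24 -> window=[60, 24] -> max=60
step 3: append 20 -> window=[24, 20] -> max=24
step 4: append 63 -> window=[20, 63] -> max=63
step 5: append 13 -> window=[63, 13] -> max=63
step 6: append 8 -> window=[13, 8] -> max=13
step 7: append 26 -> window=[8, 26] -> max=26
step 8: append 47 -> window=[26, 47] -> max=47
step 9: append 23 -> window=[47, 23] -> max=47
step 10: append 17 -> window=[23, 17] -> max=23
step 11: append 58 -> window=[17, 58] -> max=58
step 12: append 4 -> window=[58, 4] -> max=58
step 13: append 53 -> window=[4, 53] -> max=53
Recorded maximums: 60 24 63 63 13 26 47 47 23 58 58 53
Changes between consecutive maximums: 8

Answer: 8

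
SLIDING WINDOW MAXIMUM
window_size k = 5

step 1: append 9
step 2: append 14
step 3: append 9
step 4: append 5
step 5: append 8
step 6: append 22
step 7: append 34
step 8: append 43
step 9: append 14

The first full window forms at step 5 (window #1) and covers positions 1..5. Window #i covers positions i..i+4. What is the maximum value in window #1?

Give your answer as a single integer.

Answer: 14

Derivation:
step 1: append 9 -> window=[9] (not full yet)
step 2: append 14 -> window=[9, 14] (not full yet)
step 3: append 9 -> window=[9, 14, 9] (not full yet)
step 4: append 5 -> window=[9, 14, 9, 5] (not full yet)
step 5: append 8 -> window=[9, 14, 9, 5, 8] -> max=14
Window #1 max = 14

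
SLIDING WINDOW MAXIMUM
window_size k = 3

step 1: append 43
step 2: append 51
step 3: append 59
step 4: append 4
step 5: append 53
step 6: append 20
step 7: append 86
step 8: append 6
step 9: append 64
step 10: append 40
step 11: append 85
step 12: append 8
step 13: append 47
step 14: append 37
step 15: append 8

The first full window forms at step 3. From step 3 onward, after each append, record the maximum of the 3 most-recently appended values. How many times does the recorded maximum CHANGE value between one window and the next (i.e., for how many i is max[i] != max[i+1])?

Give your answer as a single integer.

Answer: 5

Derivation:
step 1: append 43 -> window=[43] (not full yet)
step 2: append 51 -> window=[43, 51] (not full yet)
step 3: append 59 -> window=[43, 51, 59] -> max=59
step 4: append 4 -> window=[51, 59, 4] -> max=59
step 5: append 53 -> window=[59, 4, 53] -> max=59
step 6: append 20 -> window=[4, 53, 20] -> max=53
step 7: append 86 -> window=[53, 20, 86] -> max=86
step 8: append 6 -> window=[20, 86, 6] -> max=86
step 9: append 64 -> window=[86, 6, 64] -> max=86
step 10: append 40 -> window=[6, 64, 40] -> max=64
step 11: append 85 -> window=[64, 40, 85] -> max=85
step 12: append 8 -> window=[40, 85, 8] -> max=85
step 13: append 47 -> window=[85, 8, 47] -> max=85
step 14: append 37 -> window=[8, 47, 37] -> max=47
step 15: append 8 -> window=[47, 37, 8] -> max=47
Recorded maximums: 59 59 59 53 86 86 86 64 85 85 85 47 47
Changes between consecutive maximums: 5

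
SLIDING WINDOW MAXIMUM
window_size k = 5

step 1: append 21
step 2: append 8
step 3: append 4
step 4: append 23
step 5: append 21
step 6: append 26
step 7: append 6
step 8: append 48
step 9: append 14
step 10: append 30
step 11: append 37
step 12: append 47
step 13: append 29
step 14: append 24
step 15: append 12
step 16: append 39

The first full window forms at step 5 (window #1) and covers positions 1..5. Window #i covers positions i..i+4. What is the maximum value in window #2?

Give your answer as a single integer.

Answer: 26

Derivation:
step 1: append 21 -> window=[21] (not full yet)
step 2: append 8 -> window=[21, 8] (not full yet)
step 3: append 4 -> window=[21, 8, 4] (not full yet)
step 4: append 23 -> window=[21, 8, 4, 23] (not full yet)
step 5: append 21 -> window=[21, 8, 4, 23, 21] -> max=23
step 6: append 26 -> window=[8, 4, 23, 21, 26] -> max=26
Window #2 max = 26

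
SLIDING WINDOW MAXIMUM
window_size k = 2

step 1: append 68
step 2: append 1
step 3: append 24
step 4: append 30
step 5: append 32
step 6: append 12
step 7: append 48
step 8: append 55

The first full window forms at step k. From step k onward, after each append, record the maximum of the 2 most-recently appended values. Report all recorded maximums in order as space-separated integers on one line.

Answer: 68 24 30 32 32 48 55

Derivation:
step 1: append 68 -> window=[68] (not full yet)
step 2: append 1 -> window=[68, 1] -> max=68
step 3: append 24 -> window=[1, 24] -> max=24
step 4: append 30 -> window=[24, 30] -> max=30
step 5: append 32 -> window=[30, 32] -> max=32
step 6: append 12 -> window=[32, 12] -> max=32
step 7: append 48 -> window=[12, 48] -> max=48
step 8: append 55 -> window=[48, 55] -> max=55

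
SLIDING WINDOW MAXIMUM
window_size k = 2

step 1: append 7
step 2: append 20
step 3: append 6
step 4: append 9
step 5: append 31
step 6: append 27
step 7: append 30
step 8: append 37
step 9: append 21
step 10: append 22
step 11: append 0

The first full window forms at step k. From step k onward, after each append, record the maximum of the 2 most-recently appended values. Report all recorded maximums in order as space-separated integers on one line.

step 1: append 7 -> window=[7] (not full yet)
step 2: append 20 -> window=[7, 20] -> max=20
step 3: append 6 -> window=[20, 6] -> max=20
step 4: append 9 -> window=[6, 9] -> max=9
step 5: append 31 -> window=[9, 31] -> max=31
step 6: append 27 -> window=[31, 27] -> max=31
step 7: append 30 -> window=[27, 30] -> max=30
step 8: append 37 -> window=[30, 37] -> max=37
step 9: append 21 -> window=[37, 21] -> max=37
step 10: append 22 -> window=[21, 22] -> max=22
step 11: append 0 -> window=[22, 0] -> max=22

Answer: 20 20 9 31 31 30 37 37 22 22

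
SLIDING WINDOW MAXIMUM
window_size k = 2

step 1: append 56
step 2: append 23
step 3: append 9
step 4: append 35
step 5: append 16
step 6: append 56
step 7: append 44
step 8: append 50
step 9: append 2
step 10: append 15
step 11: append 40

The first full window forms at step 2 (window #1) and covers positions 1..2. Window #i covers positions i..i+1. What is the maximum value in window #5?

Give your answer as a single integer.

Answer: 56

Derivation:
step 1: append 56 -> window=[56] (not full yet)
step 2: append 23 -> window=[56, 23] -> max=56
step 3: append 9 -> window=[23, 9] -> max=23
step 4: append 35 -> window=[9, 35] -> max=35
step 5: append 16 -> window=[35, 16] -> max=35
step 6: append 56 -> window=[16, 56] -> max=56
Window #5 max = 56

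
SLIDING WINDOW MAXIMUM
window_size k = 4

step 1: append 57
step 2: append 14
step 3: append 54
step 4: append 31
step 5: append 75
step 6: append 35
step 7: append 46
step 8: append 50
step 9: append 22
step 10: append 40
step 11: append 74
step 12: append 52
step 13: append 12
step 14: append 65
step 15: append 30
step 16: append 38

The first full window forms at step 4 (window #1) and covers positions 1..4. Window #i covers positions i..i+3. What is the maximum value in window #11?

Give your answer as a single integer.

step 1: append 57 -> window=[57] (not full yet)
step 2: append 14 -> window=[57, 14] (not full yet)
step 3: append 54 -> window=[57, 14, 54] (not full yet)
step 4: append 31 -> window=[57, 14, 54, 31] -> max=57
step 5: append 75 -> window=[14, 54, 31, 75] -> max=75
step 6: append 35 -> window=[54, 31, 75, 35] -> max=75
step 7: append 46 -> window=[31, 75, 35, 46] -> max=75
step 8: append 50 -> window=[75, 35, 46, 50] -> max=75
step 9: append 22 -> window=[35, 46, 50, 22] -> max=50
step 10: append 40 -> window=[46, 50, 22, 40] -> max=50
step 11: append 74 -> window=[50, 22, 40, 74] -> max=74
step 12: append 52 -> window=[22, 40, 74, 52] -> max=74
step 13: append 12 -> window=[40, 74, 52, 12] -> max=74
step 14: append 65 -> window=[74, 52, 12, 65] -> max=74
Window #11 max = 74

Answer: 74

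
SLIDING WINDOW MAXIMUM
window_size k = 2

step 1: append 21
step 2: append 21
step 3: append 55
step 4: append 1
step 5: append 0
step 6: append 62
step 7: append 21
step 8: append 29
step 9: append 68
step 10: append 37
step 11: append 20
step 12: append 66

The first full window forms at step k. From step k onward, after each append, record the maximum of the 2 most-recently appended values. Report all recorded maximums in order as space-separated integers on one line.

step 1: append 21 -> window=[21] (not full yet)
step 2: append 21 -> window=[21, 21] -> max=21
step 3: append 55 -> window=[21, 55] -> max=55
step 4: append 1 -> window=[55, 1] -> max=55
step 5: append 0 -> window=[1, 0] -> max=1
step 6: append 62 -> window=[0, 62] -> max=62
step 7: append 21 -> window=[62, 21] -> max=62
step 8: append 29 -> window=[21, 29] -> max=29
step 9: append 68 -> window=[29, 68] -> max=68
step 10: append 37 -> window=[68, 37] -> max=68
step 11: append 20 -> window=[37, 20] -> max=37
step 12: append 66 -> window=[20, 66] -> max=66

Answer: 21 55 55 1 62 62 29 68 68 37 66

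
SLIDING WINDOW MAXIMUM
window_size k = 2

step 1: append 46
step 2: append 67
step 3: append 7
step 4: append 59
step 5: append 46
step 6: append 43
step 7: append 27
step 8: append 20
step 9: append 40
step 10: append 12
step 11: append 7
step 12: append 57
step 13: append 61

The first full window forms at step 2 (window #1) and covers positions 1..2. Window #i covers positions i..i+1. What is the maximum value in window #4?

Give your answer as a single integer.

step 1: append 46 -> window=[46] (not full yet)
step 2: append 67 -> window=[46, 67] -> max=67
step 3: append 7 -> window=[67, 7] -> max=67
step 4: append 59 -> window=[7, 59] -> max=59
step 5: append 46 -> window=[59, 46] -> max=59
Window #4 max = 59

Answer: 59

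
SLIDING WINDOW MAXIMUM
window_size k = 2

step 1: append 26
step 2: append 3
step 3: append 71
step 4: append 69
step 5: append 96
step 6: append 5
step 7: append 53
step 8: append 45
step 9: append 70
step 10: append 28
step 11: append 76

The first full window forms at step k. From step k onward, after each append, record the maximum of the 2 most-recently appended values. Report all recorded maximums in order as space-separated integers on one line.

step 1: append 26 -> window=[26] (not full yet)
step 2: append 3 -> window=[26, 3] -> max=26
step 3: append 71 -> window=[3, 71] -> max=71
step 4: append 69 -> window=[71, 69] -> max=71
step 5: append 96 -> window=[69, 96] -> max=96
step 6: append 5 -> window=[96, 5] -> max=96
step 7: append 53 -> window=[5, 53] -> max=53
step 8: append 45 -> window=[53, 45] -> max=53
step 9: append 70 -> window=[45, 70] -> max=70
step 10: append 28 -> window=[70, 28] -> max=70
step 11: append 76 -> window=[28, 76] -> max=76

Answer: 26 71 71 96 96 53 53 70 70 76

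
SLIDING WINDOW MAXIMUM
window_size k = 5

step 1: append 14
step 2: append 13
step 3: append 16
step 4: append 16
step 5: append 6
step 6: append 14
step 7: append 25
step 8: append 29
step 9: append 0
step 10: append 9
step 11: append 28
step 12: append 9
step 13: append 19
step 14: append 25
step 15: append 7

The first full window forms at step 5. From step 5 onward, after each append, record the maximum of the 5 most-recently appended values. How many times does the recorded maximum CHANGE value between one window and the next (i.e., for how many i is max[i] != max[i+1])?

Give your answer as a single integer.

step 1: append 14 -> window=[14] (not full yet)
step 2: append 13 -> window=[14, 13] (not full yet)
step 3: append 16 -> window=[14, 13, 16] (not full yet)
step 4: append 16 -> window=[14, 13, 16, 16] (not full yet)
step 5: append 6 -> window=[14, 13, 16, 16, 6] -> max=16
step 6: append 14 -> window=[13, 16, 16, 6, 14] -> max=16
step 7: append 25 -> window=[16, 16, 6, 14, 25] -> max=25
step 8: append 29 -> window=[16, 6, 14, 25, 29] -> max=29
step 9: append 0 -> window=[6, 14, 25, 29, 0] -> max=29
step 10: append 9 -> window=[14, 25, 29, 0, 9] -> max=29
step 11: append 28 -> window=[25, 29, 0, 9, 28] -> max=29
step 12: append 9 -> window=[29, 0, 9, 28, 9] -> max=29
step 13: append 19 -> window=[0, 9, 28, 9, 19] -> max=28
step 14: append 25 -> window=[9, 28, 9, 19, 25] -> max=28
step 15: append 7 -> window=[28, 9, 19, 25, 7] -> max=28
Recorded maximums: 16 16 25 29 29 29 29 29 28 28 28
Changes between consecutive maximums: 3

Answer: 3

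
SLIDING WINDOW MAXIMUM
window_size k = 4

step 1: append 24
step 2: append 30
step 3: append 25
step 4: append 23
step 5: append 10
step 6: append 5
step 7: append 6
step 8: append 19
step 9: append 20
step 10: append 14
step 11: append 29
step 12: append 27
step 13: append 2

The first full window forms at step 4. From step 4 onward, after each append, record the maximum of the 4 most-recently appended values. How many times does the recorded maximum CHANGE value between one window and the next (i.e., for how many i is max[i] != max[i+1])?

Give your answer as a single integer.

Answer: 5

Derivation:
step 1: append 24 -> window=[24] (not full yet)
step 2: append 30 -> window=[24, 30] (not full yet)
step 3: append 25 -> window=[24, 30, 25] (not full yet)
step 4: append 23 -> window=[24, 30, 25, 23] -> max=30
step 5: append 10 -> window=[30, 25, 23, 10] -> max=30
step 6: append 5 -> window=[25, 23, 10, 5] -> max=25
step 7: append 6 -> window=[23, 10, 5, 6] -> max=23
step 8: append 19 -> window=[10, 5, 6, 19] -> max=19
step 9: append 20 -> window=[5, 6, 19, 20] -> max=20
step 10: append 14 -> window=[6, 19, 20, 14] -> max=20
step 11: append 29 -> window=[19, 20, 14, 29] -> max=29
step 12: append 27 -> window=[20, 14, 29, 27] -> max=29
step 13: append 2 -> window=[14, 29, 27, 2] -> max=29
Recorded maximums: 30 30 25 23 19 20 20 29 29 29
Changes between consecutive maximums: 5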